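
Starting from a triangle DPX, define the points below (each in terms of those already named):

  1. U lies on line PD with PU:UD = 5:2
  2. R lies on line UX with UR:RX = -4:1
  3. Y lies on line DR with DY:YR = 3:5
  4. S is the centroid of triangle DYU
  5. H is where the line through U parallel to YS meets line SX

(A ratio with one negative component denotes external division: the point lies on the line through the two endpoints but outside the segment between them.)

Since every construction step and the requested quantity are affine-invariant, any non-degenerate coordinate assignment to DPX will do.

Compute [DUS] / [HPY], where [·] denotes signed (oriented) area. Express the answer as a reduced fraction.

[DUS]:[HPY] = -2/11

Choose coordinates D = (0, 0), P = (1, 0), X = (0, 1).
1. U lies on line PD with PU:UD = 5:2 ⇒ U = (2/7, 0)
2. R lies on line UX with UR:RX = -4:1 ⇒ R = (-2/21, 4/3)
3. Y lies on line DR with DY:YR = 3:5 ⇒ Y = (-1/28, 1/2)
4. S is the centroid of triangle DYU ⇒ S = (1/12, 1/6)
5. H is where the line through U parallel to YS meets line SX ⇒ H = (1/36, 13/18)
2·[DUS] = 1/21, 2·[HPY] = -11/42
[DUS]:[HPY] = 1/21:-11/42 = -2/11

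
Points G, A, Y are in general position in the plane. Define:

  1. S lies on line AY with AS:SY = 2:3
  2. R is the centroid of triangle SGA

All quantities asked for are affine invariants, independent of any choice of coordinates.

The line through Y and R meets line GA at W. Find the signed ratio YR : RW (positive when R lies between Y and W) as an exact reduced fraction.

YR:RW = 13/2

Set G = (0, 0), A = (1, 0), Y = (0, 1); any affine frame gives the same invariant.
1. S lies on line AY with AS:SY = 2:3 ⇒ S = (3/5, 2/5)
2. R is the centroid of triangle SGA ⇒ R = (8/15, 2/15)
line YR meets GA at W = (8/13, 0)
R = Y + t·(W−Y) with t = 13/15, so YR:RW = 13/15:2/15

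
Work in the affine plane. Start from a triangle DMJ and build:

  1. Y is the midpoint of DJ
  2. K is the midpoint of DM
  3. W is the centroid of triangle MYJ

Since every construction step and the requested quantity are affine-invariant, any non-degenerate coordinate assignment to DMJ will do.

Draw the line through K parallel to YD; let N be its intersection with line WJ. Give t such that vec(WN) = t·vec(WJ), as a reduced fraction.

t = -1/2

Assign D = (0, 0), M = (1, 0), J = (0, 1) — the answer is frame-independent, so this choice is without loss of generality.
1. Y is the midpoint of DJ ⇒ Y = (0, 1/2)
2. K is the midpoint of DM ⇒ K = (1/2, 0)
3. W is the centroid of triangle MYJ ⇒ W = (1/3, 1/2)
through K parallel to YD: direction (0, -1/2); meets WJ at N = (1/2, 1/4)
N = W + t·(J−W) with t = -1/2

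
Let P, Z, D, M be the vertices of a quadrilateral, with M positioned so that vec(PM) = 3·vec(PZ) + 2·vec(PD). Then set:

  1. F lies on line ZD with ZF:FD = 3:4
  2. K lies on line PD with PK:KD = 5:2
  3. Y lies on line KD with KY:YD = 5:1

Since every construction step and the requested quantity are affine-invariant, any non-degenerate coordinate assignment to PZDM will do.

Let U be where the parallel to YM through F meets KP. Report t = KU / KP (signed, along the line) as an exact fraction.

Set P = (0, 0), Z = (1, 0), D = (0, 1), M = (3, 2); any affine frame gives the same invariant.
1. F lies on line ZD with ZF:FD = 3:4 ⇒ F = (4/7, 3/7)
2. K lies on line PD with PK:KD = 5:2 ⇒ K = (0, 5/7)
3. Y lies on line KD with KY:YD = 5:1 ⇒ Y = (0, 20/21)
through F parallel to YM: direction (3, 22/21); meets KP at U = (0, 101/441)
U = K + t·(P−K) with t = 214/315

t = 214/315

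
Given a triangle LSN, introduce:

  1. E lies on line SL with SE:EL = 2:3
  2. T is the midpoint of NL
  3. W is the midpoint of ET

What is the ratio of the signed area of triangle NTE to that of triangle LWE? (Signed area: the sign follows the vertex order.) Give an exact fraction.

[NTE]:[LWE] = -2

Assign L = (0, 0), S = (1, 0), N = (0, 1) — the answer is frame-independent, so this choice is without loss of generality.
1. E lies on line SL with SE:EL = 2:3 ⇒ E = (3/5, 0)
2. T is the midpoint of NL ⇒ T = (0, 1/2)
3. W is the midpoint of ET ⇒ W = (3/10, 1/4)
2·[NTE] = 3/10, 2·[LWE] = -3/20
[NTE]:[LWE] = 3/10:-3/20 = -2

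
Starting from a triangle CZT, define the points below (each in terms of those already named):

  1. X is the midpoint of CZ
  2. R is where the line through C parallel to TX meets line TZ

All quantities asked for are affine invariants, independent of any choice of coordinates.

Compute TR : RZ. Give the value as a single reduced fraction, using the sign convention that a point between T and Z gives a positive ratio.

Work in coordinates with C = (0, 0), Z = (1, 0), T = (0, 1).
1. X is the midpoint of CZ ⇒ X = (1/2, 0)
2. R is where the line through C parallel to TX meets line TZ ⇒ R = (-1, 2)
R = T + t·(Z−T) with t = -1, so TR:RZ = t:(1−t) = -1:2

TR:RZ = -1/2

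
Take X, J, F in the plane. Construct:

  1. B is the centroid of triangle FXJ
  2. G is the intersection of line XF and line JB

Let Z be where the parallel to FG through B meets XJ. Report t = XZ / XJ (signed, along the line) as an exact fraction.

Choose coordinates X = (0, 0), J = (1, 0), F = (0, 1).
1. B is the centroid of triangle FXJ ⇒ B = (1/3, 1/3)
2. G is the intersection of line XF and line JB ⇒ G = (0, 1/2)
through B parallel to FG: direction (0, -1/2); meets XJ at Z = (1/3, 0)
Z = X + t·(J−X) with t = 1/3

t = 1/3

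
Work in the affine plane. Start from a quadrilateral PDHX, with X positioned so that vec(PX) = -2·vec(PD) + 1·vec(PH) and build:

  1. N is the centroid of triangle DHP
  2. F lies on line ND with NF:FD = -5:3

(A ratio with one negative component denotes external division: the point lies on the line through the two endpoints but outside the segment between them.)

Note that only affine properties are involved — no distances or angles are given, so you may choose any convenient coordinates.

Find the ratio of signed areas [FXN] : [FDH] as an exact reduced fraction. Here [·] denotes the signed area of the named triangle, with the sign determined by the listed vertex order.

[FXN]:[FDH] = 5/3

Assign P = (0, 0), D = (1, 0), H = (0, 1), X = (-2, 1) — the answer is frame-independent, so this choice is without loss of generality.
1. N is the centroid of triangle DHP ⇒ N = (1/3, 1/3)
2. F lies on line ND with NF:FD = -5:3 ⇒ F = (2, -1/2)
2·[FXN] = -5/6, 2·[FDH] = -1/2
[FXN]:[FDH] = -5/6:-1/2 = 5/3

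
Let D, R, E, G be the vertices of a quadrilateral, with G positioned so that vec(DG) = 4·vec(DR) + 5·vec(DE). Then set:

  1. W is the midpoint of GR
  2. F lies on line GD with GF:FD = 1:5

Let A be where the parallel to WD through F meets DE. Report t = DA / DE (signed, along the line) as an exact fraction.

Set D = (0, 0), R = (1, 0), E = (0, 1), G = (4, 5); any affine frame gives the same invariant.
1. W is the midpoint of GR ⇒ W = (5/2, 5/2)
2. F lies on line GD with GF:FD = 1:5 ⇒ F = (10/3, 25/6)
through F parallel to WD: direction (-5/2, -5/2); meets DE at A = (0, 5/6)
A = D + t·(E−D) with t = 5/6

t = 5/6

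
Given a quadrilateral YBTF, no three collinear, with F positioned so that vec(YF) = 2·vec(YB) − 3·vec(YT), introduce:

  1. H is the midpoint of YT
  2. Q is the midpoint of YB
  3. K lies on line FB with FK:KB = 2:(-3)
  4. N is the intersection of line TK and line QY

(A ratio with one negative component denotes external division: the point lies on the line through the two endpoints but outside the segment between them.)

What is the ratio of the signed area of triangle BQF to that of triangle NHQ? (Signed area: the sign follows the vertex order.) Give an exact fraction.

Choose coordinates Y = (0, 0), B = (1, 0), T = (0, 1), F = (2, -3).
1. H is the midpoint of YT ⇒ H = (0, 1/2)
2. Q is the midpoint of YB ⇒ Q = (1/2, 0)
3. K lies on line FB with FK:KB = 2:(-3) ⇒ K = (4, -9)
4. N is the intersection of line TK and line QY ⇒ N = (2/5, 0)
2·[BQF] = 3/2, 2·[NHQ] = -1/20
[BQF]:[NHQ] = 3/2:-1/20 = -30

[BQF]:[NHQ] = -30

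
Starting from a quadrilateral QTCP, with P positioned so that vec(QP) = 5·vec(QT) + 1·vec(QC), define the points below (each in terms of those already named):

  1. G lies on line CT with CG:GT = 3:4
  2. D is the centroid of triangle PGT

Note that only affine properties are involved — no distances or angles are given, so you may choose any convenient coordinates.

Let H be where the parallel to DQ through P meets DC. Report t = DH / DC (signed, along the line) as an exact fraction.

Set Q = (0, 0), T = (1, 0), C = (0, 1), P = (5, 1); any affine frame gives the same invariant.
1. G lies on line CT with CG:GT = 3:4 ⇒ G = (3/7, 4/7)
2. D is the centroid of triangle PGT ⇒ D = (15/7, 11/21)
through P parallel to DQ: direction (-15/7, -11/21); meets DC at H = (55/21, 79/189)
H = D + t·(C−D) with t = -2/9

t = -2/9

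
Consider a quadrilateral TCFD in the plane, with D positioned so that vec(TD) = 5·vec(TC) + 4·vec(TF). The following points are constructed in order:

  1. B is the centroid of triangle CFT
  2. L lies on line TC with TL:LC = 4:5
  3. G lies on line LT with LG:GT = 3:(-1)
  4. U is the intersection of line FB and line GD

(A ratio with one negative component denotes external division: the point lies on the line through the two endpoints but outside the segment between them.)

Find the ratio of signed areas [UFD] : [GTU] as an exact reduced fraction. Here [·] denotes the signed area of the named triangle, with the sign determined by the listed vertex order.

[UFD]:[GTU] = -351/8

Choose coordinates T = (0, 0), C = (1, 0), F = (0, 1), D = (5, 4).
1. B is the centroid of triangle CFT ⇒ B = (1/3, 1/3)
2. L lies on line TC with TL:LC = 4:5 ⇒ L = (4/9, 0)
3. G lies on line LT with LG:GT = 3:(-1) ⇒ G = (-2/9, 0)
4. U is the intersection of line FB and line GD ⇒ U = (3/10, 2/5)
2·[UFD] = -39/10, 2·[GTU] = 4/45
[UFD]:[GTU] = -39/10:4/45 = -351/8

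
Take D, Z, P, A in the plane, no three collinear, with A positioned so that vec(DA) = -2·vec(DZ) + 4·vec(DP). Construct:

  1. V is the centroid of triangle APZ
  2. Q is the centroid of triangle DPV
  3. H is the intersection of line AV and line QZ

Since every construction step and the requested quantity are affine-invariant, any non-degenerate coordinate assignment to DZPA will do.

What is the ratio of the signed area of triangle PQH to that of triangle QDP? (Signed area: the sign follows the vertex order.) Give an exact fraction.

[PQH]:[QDP] = 7/5

Choose coordinates D = (0, 0), Z = (1, 0), P = (0, 1), A = (-2, 4).
1. V is the centroid of triangle APZ ⇒ V = (-1/3, 5/3)
2. Q is the centroid of triangle DPV ⇒ Q = (-1/9, 8/9)
3. H is the intersection of line AV and line QZ ⇒ H = (2/3, 4/15)
2·[PQH] = 7/45, 2·[QDP] = 1/9
[PQH]:[QDP] = 7/45:1/9 = 7/5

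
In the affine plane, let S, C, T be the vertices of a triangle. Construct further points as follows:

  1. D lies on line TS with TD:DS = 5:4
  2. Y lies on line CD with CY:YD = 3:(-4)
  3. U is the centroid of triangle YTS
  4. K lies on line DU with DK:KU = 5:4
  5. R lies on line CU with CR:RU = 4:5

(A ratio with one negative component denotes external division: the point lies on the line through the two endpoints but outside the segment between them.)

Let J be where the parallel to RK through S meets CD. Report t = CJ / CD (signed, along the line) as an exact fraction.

t = 45

Choose coordinates S = (0, 0), C = (1, 0), T = (0, 1).
1. D lies on line TS with TD:DS = 5:4 ⇒ D = (0, 4/9)
2. Y lies on line CD with CY:YD = 3:(-4) ⇒ Y = (4, -4/3)
3. U is the centroid of triangle YTS ⇒ U = (4/3, -1/9)
4. K lies on line DU with DK:KU = 5:4 ⇒ K = (20/27, 11/81)
5. R lies on line CU with CR:RU = 4:5 ⇒ R = (31/27, -4/81)
through S parallel to RK: direction (-11/27, 5/27); meets CD at J = (-44, 20)
J = C + t·(D−C) with t = 45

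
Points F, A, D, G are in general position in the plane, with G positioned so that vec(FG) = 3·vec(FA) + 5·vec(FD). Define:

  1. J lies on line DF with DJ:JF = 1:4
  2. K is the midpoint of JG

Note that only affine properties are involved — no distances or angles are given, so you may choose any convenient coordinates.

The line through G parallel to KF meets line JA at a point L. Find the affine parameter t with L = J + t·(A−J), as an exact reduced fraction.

t = 24/41

Set F = (0, 0), A = (1, 0), D = (0, 1), G = (3, 5); any affine frame gives the same invariant.
1. J lies on line DF with DJ:JF = 1:4 ⇒ J = (0, 4/5)
2. K is the midpoint of JG ⇒ K = (3/2, 29/10)
through G parallel to KF: direction (-3/2, -29/10); meets JA at L = (24/41, 68/205)
L = J + t·(A−J) with t = 24/41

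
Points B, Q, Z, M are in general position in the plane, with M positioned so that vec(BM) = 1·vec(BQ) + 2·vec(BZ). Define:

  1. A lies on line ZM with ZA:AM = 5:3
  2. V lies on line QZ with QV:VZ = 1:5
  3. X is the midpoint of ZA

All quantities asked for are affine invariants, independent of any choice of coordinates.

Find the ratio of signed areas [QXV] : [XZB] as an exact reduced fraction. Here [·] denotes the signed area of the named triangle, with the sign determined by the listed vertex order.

Work in coordinates with B = (0, 0), Q = (1, 0), Z = (0, 1), M = (1, 2).
1. A lies on line ZM with ZA:AM = 5:3 ⇒ A = (5/8, 13/8)
2. V lies on line QZ with QV:VZ = 1:5 ⇒ V = (5/6, 1/6)
3. X is the midpoint of ZA ⇒ X = (5/16, 21/16)
2·[QXV] = 5/48, 2·[XZB] = 5/16
[QXV]:[XZB] = 5/48:5/16 = 1/3

[QXV]:[XZB] = 1/3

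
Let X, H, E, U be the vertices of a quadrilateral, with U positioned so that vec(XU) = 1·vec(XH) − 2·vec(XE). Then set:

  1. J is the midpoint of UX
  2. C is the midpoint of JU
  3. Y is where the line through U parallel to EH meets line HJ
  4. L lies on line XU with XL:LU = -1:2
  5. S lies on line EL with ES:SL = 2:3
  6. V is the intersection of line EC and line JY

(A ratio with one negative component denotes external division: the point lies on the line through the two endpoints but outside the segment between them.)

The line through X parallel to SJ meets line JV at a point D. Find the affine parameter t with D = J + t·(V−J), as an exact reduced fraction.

t = -8/7

Choose coordinates X = (0, 0), H = (1, 0), E = (0, 1), U = (1, -2).
1. J is the midpoint of UX ⇒ J = (1/2, -1)
2. C is the midpoint of JU ⇒ C = (3/4, -3/2)
3. Y is where the line through U parallel to EH meets line HJ ⇒ Y = (1/3, -4/3)
4. L lies on line XU with XL:LU = -1:2 ⇒ L = (-1, 2)
5. S lies on line EL with ES:SL = 2:3 ⇒ S = (-2/5, 7/5)
6. V is the intersection of line EC and line JY ⇒ V = (9/16, -7/8)
through X parallel to SJ: direction (9/10, -12/5); meets JV at D = (3/7, -8/7)
D = J + t·(V−J) with t = -8/7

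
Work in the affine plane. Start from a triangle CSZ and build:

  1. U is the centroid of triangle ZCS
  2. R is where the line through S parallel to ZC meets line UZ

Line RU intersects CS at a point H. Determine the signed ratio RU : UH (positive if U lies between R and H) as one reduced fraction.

Assign C = (0, 0), S = (1, 0), Z = (0, 1) — the answer is frame-independent, so this choice is without loss of generality.
1. U is the centroid of triangle ZCS ⇒ U = (1/3, 1/3)
2. R is where the line through S parallel to ZC meets line UZ ⇒ R = (1, -1)
line RU meets CS at H = (1/2, 0)
U = R + t·(H−R) with t = 4/3, so RU:UH = 4/3:-1/3

RU:UH = -4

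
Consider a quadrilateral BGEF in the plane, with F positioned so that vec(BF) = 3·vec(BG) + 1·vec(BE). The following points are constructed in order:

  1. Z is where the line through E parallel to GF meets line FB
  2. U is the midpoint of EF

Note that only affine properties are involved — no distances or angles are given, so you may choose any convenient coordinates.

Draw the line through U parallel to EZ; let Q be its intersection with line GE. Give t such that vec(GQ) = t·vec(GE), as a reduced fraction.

Assign B = (0, 0), G = (1, 0), E = (0, 1), F = (3, 1) — the answer is frame-independent, so this choice is without loss of generality.
1. Z is where the line through E parallel to GF meets line FB ⇒ Z = (-6, -2)
2. U is the midpoint of EF ⇒ U = (3/2, 1)
through U parallel to EZ: direction (-6, -3); meets GE at Q = (1/2, 1/2)
Q = G + t·(E−G) with t = 1/2

t = 1/2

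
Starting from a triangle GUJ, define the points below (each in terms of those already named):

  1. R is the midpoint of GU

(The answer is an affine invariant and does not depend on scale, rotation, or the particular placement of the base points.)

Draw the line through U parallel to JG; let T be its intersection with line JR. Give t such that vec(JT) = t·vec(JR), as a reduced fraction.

Assign G = (0, 0), U = (1, 0), J = (0, 1) — the answer is frame-independent, so this choice is without loss of generality.
1. R is the midpoint of GU ⇒ R = (1/2, 0)
through U parallel to JG: direction (0, -1); meets JR at T = (1, -1)
T = J + t·(R−J) with t = 2

t = 2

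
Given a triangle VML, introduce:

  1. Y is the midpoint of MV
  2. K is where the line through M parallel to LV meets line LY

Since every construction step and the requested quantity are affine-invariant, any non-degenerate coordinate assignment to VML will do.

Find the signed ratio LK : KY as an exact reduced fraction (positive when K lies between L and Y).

LK:KY = -2

Choose coordinates V = (0, 0), M = (1, 0), L = (0, 1).
1. Y is the midpoint of MV ⇒ Y = (1/2, 0)
2. K is where the line through M parallel to LV meets line LY ⇒ K = (1, -1)
K = L + t·(Y−L) with t = 2, so LK:KY = t:(1−t) = 2:-1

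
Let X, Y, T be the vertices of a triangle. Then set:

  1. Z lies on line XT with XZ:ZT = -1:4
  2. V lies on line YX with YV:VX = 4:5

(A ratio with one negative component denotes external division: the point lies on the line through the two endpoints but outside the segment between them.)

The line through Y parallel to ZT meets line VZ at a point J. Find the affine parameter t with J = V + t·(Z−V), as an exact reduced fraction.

t = -4/5

Work in coordinates with X = (0, 0), Y = (1, 0), T = (0, 1).
1. Z lies on line XT with XZ:ZT = -1:4 ⇒ Z = (0, -1/3)
2. V lies on line YX with YV:VX = 4:5 ⇒ V = (5/9, 0)
through Y parallel to ZT: direction (0, 4/3); meets VZ at J = (1, 4/15)
J = V + t·(Z−V) with t = -4/5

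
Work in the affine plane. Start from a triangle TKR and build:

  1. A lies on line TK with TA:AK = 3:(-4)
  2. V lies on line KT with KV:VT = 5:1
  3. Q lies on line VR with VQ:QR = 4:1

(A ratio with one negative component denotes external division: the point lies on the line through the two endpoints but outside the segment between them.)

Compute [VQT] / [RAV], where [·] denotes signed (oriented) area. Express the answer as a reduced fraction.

Set T = (0, 0), K = (1, 0), R = (0, 1); any affine frame gives the same invariant.
1. A lies on line TK with TA:AK = 3:(-4) ⇒ A = (-3, 0)
2. V lies on line KT with KV:VT = 5:1 ⇒ V = (1/6, 0)
3. Q lies on line VR with VQ:QR = 4:1 ⇒ Q = (1/30, 4/5)
2·[VQT] = 2/15, 2·[RAV] = 19/6
[VQT]:[RAV] = 2/15:19/6 = 4/95

[VQT]:[RAV] = 4/95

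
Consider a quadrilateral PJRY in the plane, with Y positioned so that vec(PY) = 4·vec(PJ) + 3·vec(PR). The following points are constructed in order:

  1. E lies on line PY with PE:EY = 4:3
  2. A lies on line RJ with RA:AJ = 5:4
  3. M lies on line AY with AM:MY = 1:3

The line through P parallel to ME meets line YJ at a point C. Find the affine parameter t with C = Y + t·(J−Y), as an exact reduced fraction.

Assign P = (0, 0), J = (1, 0), R = (0, 1), Y = (4, 3) — the answer is frame-independent, so this choice is without loss of generality.
1. E lies on line PY with PE:EY = 4:3 ⇒ E = (16/7, 12/7)
2. A lies on line RJ with RA:AJ = 5:4 ⇒ A = (5/9, 4/9)
3. M lies on line AY with AM:MY = 1:3 ⇒ M = (17/12, 13/12)
through P parallel to ME: direction (73/84, 53/84); meets YJ at C = (73/20, 53/20)
C = Y + t·(J−Y) with t = 7/60

t = 7/60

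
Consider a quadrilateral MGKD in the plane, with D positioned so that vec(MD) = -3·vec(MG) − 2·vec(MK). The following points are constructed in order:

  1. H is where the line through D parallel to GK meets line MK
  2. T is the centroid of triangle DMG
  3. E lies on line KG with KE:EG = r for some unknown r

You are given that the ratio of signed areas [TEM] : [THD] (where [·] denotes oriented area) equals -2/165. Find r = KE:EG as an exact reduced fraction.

r = 3/2

Set M = (0, 0), G = (1, 0), K = (0, 1), D = (-3, -2); any affine frame gives the same invariant.
1. H is where the line through D parallel to GK meets line MK ⇒ H = (0, -5)
2. T is the centroid of triangle DMG ⇒ T = (-2/3, -2/3)
3. With KE:EG = r, write λ = r/(r+1) so E = K + λ·(G−K); E is affine-linear in λ
Every point depending on E is an affine combination of E and λ-independent points, so each such coordinate is linear in λ; the λ² term in each signed area is a multiple of (G−K)×(G−K) = 0, so 2·[TEM] and 2·[THD] are each linear in λ. Evaluating at λ=0 and λ=1:
  2·[TEM] = 4/3·λ − 2/3,   2·[THD] = -11
So [TEM]:[THD] = (4/3·λ − 2/3) / (-11). Setting this equal to -2/165:
  4/3·λ − 2/3 = -2/165·(-11)  ⇒  λ = 3/5
Then r = λ/(1−λ) = (3/5)/(2/5) = 3/2. Check: with r = 3/2, E = (3/5, 2/5) and [TEM]:[THD] = -2/165 as required.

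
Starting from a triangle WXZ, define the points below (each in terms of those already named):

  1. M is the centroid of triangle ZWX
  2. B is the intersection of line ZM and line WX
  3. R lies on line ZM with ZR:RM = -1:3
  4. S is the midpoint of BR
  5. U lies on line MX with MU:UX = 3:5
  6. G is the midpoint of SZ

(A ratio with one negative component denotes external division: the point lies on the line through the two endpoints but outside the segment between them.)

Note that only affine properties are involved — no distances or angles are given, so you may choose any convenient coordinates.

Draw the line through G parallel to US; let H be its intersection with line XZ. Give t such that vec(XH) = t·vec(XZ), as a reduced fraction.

Choose coordinates W = (0, 0), X = (1, 0), Z = (0, 1).
1. M is the centroid of triangle ZWX ⇒ M = (1/3, 1/3)
2. B is the intersection of line ZM and line WX ⇒ B = (1/2, 0)
3. R lies on line ZM with ZR:RM = -1:3 ⇒ R = (-1/6, 4/3)
4. S is the midpoint of BR ⇒ S = (1/6, 2/3)
5. U lies on line MX with MU:UX = 3:5 ⇒ U = (7/12, 5/24)
6. G is the midpoint of SZ ⇒ G = (1/12, 5/6)
through G parallel to US: direction (-5/12, 11/24); meets XZ at H = (-3/4, 7/4)
H = X + t·(Z−X) with t = 7/4

t = 7/4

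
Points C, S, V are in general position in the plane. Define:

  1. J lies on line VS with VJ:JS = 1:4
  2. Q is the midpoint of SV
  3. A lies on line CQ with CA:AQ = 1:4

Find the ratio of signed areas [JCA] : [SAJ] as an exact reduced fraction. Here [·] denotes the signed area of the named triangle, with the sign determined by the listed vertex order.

Work in coordinates with C = (0, 0), S = (1, 0), V = (0, 1).
1. J lies on line VS with VJ:JS = 1:4 ⇒ J = (1/5, 4/5)
2. Q is the midpoint of SV ⇒ Q = (1/2, 1/2)
3. A lies on line CQ with CA:AQ = 1:4 ⇒ A = (1/10, 1/10)
2·[JCA] = 3/50, 2·[SAJ] = -16/25
[JCA]:[SAJ] = 3/50:-16/25 = -3/32

[JCA]:[SAJ] = -3/32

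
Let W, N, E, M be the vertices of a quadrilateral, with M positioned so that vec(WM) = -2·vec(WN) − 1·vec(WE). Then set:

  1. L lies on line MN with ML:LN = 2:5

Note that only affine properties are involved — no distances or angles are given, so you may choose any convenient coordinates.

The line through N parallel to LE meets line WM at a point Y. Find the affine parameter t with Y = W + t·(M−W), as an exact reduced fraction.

t = -3/4

Choose coordinates W = (0, 0), N = (1, 0), E = (0, 1), M = (-2, -1).
1. L lies on line MN with ML:LN = 2:5 ⇒ L = (-8/7, -5/7)
through N parallel to LE: direction (8/7, 12/7); meets WM at Y = (3/2, 3/4)
Y = W + t·(M−W) with t = -3/4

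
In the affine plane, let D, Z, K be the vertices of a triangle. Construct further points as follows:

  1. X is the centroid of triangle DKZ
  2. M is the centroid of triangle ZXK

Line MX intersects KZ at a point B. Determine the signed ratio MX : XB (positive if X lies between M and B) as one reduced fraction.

Work in coordinates with D = (0, 0), Z = (1, 0), K = (0, 1).
1. X is the centroid of triangle DKZ ⇒ X = (1/3, 1/3)
2. M is the centroid of triangle ZXK ⇒ M = (4/9, 4/9)
line MX meets KZ at B = (1/2, 1/2)
X = M + t·(B−M) with t = -2, so MX:XB = -2:3

MX:XB = -2/3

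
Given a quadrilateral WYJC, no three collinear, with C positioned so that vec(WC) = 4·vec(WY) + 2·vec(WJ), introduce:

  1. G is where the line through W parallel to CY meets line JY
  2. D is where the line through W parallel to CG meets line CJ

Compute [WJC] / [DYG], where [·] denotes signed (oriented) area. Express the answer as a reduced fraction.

[WJC]:[DYG] = 30/17

Choose coordinates W = (0, 0), Y = (1, 0), J = (0, 1), C = (4, 2).
1. G is where the line through W parallel to CY meets line JY ⇒ G = (3/5, 2/5)
2. D is where the line through W parallel to CG meets line CJ ⇒ D = (68/15, 32/15)
2·[WJC] = -4, 2·[DYG] = -34/15
[WJC]:[DYG] = -4:-34/15 = 30/17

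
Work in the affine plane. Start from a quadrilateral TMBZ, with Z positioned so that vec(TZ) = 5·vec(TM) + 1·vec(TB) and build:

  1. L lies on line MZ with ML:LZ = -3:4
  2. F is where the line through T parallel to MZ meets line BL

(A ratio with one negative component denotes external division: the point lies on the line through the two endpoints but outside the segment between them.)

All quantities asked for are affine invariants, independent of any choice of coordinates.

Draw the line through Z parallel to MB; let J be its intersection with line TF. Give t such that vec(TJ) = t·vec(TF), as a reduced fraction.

t = -6/11

Choose coordinates T = (0, 0), M = (1, 0), B = (0, 1), Z = (5, 1).
1. L lies on line MZ with ML:LZ = -3:4 ⇒ L = (-11, -3)
2. F is where the line through T parallel to MZ meets line BL ⇒ F = (-44/5, -11/5)
through Z parallel to MB: direction (-1, 1); meets TF at J = (24/5, 6/5)
J = T + t·(F−T) with t = -6/11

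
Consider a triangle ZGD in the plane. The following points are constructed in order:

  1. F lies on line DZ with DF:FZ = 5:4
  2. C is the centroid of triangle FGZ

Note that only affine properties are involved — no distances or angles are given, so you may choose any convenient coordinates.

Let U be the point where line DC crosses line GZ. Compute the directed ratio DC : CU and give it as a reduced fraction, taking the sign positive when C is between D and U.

Work in coordinates with Z = (0, 0), G = (1, 0), D = (0, 1).
1. F lies on line DZ with DF:FZ = 5:4 ⇒ F = (0, 4/9)
2. C is the centroid of triangle FGZ ⇒ C = (1/3, 4/27)
line DC meets GZ at U = (9/23, 0)
C = D + t·(U−D) with t = 23/27, so DC:CU = 23/27:4/27

DC:CU = 23/4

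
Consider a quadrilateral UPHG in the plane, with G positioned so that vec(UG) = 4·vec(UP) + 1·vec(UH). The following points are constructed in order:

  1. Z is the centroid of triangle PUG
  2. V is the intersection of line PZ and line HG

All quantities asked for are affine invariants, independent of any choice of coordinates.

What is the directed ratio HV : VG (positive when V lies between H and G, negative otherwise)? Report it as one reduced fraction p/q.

HV:VG = 3

Set U = (0, 0), P = (1, 0), H = (0, 1), G = (4, 1); any affine frame gives the same invariant.
1. Z is the centroid of triangle PUG ⇒ Z = (5/3, 1/3)
2. V is the intersection of line PZ and line HG ⇒ V = (3, 1)
V = H + t·(G−H) with t = 3/4, so HV:VG = t:(1−t) = 3/4:1/4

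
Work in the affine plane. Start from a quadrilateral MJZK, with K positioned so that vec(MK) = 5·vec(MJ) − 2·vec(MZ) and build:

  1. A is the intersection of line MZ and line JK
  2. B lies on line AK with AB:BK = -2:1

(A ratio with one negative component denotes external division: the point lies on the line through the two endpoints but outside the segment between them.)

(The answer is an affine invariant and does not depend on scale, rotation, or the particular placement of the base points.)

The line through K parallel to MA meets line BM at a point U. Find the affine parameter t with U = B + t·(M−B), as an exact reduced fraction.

Work in coordinates with M = (0, 0), J = (1, 0), Z = (0, 1), K = (5, -2).
1. A is the intersection of line MZ and line JK ⇒ A = (0, 1/2)
2. B lies on line AK with AB:BK = -2:1 ⇒ B = (10, -9/2)
through K parallel to MA: direction (0, 1/2); meets BM at U = (5, -9/4)
U = B + t·(M−B) with t = 1/2

t = 1/2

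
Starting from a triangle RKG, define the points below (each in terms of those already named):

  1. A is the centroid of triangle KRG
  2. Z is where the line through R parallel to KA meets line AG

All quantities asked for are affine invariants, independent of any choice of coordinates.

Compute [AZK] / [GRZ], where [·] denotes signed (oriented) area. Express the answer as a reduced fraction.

Work in coordinates with R = (0, 0), K = (1, 0), G = (0, 1).
1. A is the centroid of triangle KRG ⇒ A = (1/3, 1/3)
2. Z is where the line through R parallel to KA meets line AG ⇒ Z = (2/3, -1/3)
2·[AZK] = 1/3, 2·[GRZ] = 2/3
[AZK]:[GRZ] = 1/3:2/3 = 1/2

[AZK]:[GRZ] = 1/2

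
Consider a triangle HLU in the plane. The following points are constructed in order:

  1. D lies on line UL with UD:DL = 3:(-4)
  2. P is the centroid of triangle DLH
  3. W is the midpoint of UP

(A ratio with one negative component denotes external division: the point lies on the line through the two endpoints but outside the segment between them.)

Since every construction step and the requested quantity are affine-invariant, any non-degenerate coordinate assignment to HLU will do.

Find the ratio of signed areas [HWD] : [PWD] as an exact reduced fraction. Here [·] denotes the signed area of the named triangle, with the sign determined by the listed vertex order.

Assign H = (0, 0), L = (1, 0), U = (0, 1) — the answer is frame-independent, so this choice is without loss of generality.
1. D lies on line UL with UD:DL = 3:(-4) ⇒ D = (-3, 4)
2. P is the centroid of triangle DLH ⇒ P = (-2/3, 4/3)
3. W is the midpoint of UP ⇒ W = (-1/3, 7/6)
2·[HWD] = 13/6, 2·[PWD] = 1/2
[HWD]:[PWD] = 13/6:1/2 = 13/3

[HWD]:[PWD] = 13/3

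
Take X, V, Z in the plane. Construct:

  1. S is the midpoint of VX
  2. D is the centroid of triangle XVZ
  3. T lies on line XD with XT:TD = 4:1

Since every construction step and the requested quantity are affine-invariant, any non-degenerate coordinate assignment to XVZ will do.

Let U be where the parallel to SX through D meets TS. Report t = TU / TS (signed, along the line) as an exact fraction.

Assign X = (0, 0), V = (1, 0), Z = (0, 1) — the answer is frame-independent, so this choice is without loss of generality.
1. S is the midpoint of VX ⇒ S = (1/2, 0)
2. D is the centroid of triangle XVZ ⇒ D = (1/3, 1/3)
3. T lies on line XD with XT:TD = 4:1 ⇒ T = (4/15, 4/15)
through D parallel to SX: direction (-1/2, 0); meets TS at U = (5/24, 1/3)
U = T + t·(S−T) with t = -1/4

t = -1/4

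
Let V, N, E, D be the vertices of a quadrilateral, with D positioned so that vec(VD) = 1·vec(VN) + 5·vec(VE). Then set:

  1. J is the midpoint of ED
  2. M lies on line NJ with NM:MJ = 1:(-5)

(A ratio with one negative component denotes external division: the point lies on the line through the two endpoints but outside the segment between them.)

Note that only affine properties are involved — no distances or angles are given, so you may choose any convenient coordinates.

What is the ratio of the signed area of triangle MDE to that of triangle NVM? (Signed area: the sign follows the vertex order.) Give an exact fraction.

[MDE]:[NVM] = 25/3

Assign V = (0, 0), N = (1, 0), E = (0, 1), D = (1, 5) — the answer is frame-independent, so this choice is without loss of generality.
1. J is the midpoint of ED ⇒ J = (1/2, 3)
2. M lies on line NJ with NM:MJ = 1:(-5) ⇒ M = (9/8, -3/4)
2·[MDE] = 25/4, 2·[NVM] = 3/4
[MDE]:[NVM] = 25/4:3/4 = 25/3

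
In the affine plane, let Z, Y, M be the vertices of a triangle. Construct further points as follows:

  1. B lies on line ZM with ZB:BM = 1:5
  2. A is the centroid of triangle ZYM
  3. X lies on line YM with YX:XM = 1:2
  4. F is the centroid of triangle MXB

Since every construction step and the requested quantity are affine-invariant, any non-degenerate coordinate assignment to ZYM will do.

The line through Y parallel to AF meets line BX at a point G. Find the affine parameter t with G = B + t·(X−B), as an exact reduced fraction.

Assign Z = (0, 0), Y = (1, 0), M = (0, 1) — the answer is frame-independent, so this choice is without loss of generality.
1. B lies on line ZM with ZB:BM = 1:5 ⇒ B = (0, 1/6)
2. A is the centroid of triangle ZYM ⇒ A = (1/3, 1/3)
3. X lies on line YM with YX:XM = 1:2 ⇒ X = (2/3, 1/3)
4. F is the centroid of triangle MXB ⇒ F = (2/9, 1/2)
through Y parallel to AF: direction (-1/9, 1/6); meets BX at G = (16/21, 5/14)
G = B + t·(X−B) with t = 8/7

t = 8/7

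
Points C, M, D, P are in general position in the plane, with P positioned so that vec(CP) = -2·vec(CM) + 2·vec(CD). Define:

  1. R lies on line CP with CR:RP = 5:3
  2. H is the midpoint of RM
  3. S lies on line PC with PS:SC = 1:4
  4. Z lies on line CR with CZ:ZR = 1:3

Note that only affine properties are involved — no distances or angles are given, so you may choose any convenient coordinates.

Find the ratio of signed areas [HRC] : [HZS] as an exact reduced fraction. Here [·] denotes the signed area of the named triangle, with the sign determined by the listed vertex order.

Assign C = (0, 0), M = (1, 0), D = (0, 1), P = (-2, 2) — the answer is frame-independent, so this choice is without loss of generality.
1. R lies on line CP with CR:RP = 5:3 ⇒ R = (-5/4, 5/4)
2. H is the midpoint of RM ⇒ H = (-1/8, 5/8)
3. S lies on line PC with PS:SC = 1:4 ⇒ S = (-8/5, 8/5)
4. Z lies on line CR with CZ:ZR = 1:3 ⇒ Z = (-5/16, 5/16)
2·[HRC] = 5/8, 2·[HZS] = -103/160
[HRC]:[HZS] = 5/8:-103/160 = -100/103

[HRC]:[HZS] = -100/103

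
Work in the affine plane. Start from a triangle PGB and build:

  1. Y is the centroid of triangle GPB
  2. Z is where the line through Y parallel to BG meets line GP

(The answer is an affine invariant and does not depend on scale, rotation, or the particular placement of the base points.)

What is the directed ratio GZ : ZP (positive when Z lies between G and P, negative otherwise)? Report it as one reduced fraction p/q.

GZ:ZP = 1/2

Assign P = (0, 0), G = (1, 0), B = (0, 1) — the answer is frame-independent, so this choice is without loss of generality.
1. Y is the centroid of triangle GPB ⇒ Y = (1/3, 1/3)
2. Z is where the line through Y parallel to BG meets line GP ⇒ Z = (2/3, 0)
Z = G + t·(P−G) with t = 1/3, so GZ:ZP = t:(1−t) = 1/3:2/3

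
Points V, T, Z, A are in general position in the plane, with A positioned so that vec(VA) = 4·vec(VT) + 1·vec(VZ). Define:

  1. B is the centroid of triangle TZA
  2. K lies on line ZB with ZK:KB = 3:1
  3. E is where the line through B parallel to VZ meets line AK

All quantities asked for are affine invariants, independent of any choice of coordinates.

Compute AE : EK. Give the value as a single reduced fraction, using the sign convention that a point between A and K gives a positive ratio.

AE:EK = 28/5

Choose coordinates V = (0, 0), T = (1, 0), Z = (0, 1), A = (4, 1).
1. B is the centroid of triangle TZA ⇒ B = (5/3, 2/3)
2. K lies on line ZB with ZK:KB = 3:1 ⇒ K = (5/4, 3/4)
3. E is where the line through B parallel to VZ meets line AK ⇒ E = (5/3, 26/33)
E = A + t·(K−A) with t = 28/33, so AE:EK = t:(1−t) = 28/33:5/33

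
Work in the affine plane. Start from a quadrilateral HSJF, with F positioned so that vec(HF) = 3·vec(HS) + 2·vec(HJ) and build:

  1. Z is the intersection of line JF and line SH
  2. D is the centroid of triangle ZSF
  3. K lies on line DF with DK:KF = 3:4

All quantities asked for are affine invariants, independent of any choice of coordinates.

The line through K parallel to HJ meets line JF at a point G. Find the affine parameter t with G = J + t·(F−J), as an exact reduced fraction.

Set H = (0, 0), S = (1, 0), J = (0, 1), F = (3, 2); any affine frame gives the same invariant.
1. Z is the intersection of line JF and line SH ⇒ Z = (-3, 0)
2. D is the centroid of triangle ZSF ⇒ D = (1/3, 2/3)
3. K lies on line DF with DK:KF = 3:4 ⇒ K = (31/21, 26/21)
through K parallel to HJ: direction (0, 1); meets JF at G = (31/21, 94/63)
G = J + t·(F−J) with t = 31/63

t = 31/63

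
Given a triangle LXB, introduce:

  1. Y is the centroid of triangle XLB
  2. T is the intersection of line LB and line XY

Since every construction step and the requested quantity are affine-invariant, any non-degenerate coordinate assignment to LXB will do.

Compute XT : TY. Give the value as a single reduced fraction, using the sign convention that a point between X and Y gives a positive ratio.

Choose coordinates L = (0, 0), X = (1, 0), B = (0, 1).
1. Y is the centroid of triangle XLB ⇒ Y = (1/3, 1/3)
2. T is the intersection of line LB and line XY ⇒ T = (0, 1/2)
T = X + t·(Y−X) with t = 3/2, so XT:TY = t:(1−t) = 3/2:-1/2

XT:TY = -3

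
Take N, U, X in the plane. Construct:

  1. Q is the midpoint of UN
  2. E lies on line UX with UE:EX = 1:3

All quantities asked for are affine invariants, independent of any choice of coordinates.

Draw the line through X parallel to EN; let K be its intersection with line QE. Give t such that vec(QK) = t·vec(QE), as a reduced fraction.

t = 7

Choose coordinates N = (0, 0), U = (1, 0), X = (0, 1).
1. Q is the midpoint of UN ⇒ Q = (1/2, 0)
2. E lies on line UX with UE:EX = 1:3 ⇒ E = (3/4, 1/4)
through X parallel to EN: direction (-3/4, -1/4); meets QE at K = (9/4, 7/4)
K = Q + t·(E−Q) with t = 7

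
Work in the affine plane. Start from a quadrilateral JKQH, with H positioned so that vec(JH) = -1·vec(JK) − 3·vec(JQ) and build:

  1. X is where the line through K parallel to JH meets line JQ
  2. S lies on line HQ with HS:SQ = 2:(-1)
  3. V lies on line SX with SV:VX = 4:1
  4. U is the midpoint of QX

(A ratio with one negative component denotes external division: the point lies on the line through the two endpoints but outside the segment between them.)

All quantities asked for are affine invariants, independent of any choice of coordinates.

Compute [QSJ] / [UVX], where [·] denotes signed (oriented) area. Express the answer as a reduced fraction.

[QSJ]:[UVX] = 5/2

Assign J = (0, 0), K = (1, 0), Q = (0, 1), H = (-1, -3) — the answer is frame-independent, so this choice is without loss of generality.
1. X is where the line through K parallel to JH meets line JQ ⇒ X = (0, -3)
2. S lies on line HQ with HS:SQ = 2:(-1) ⇒ S = (1, 5)
3. V lies on line SX with SV:VX = 4:1 ⇒ V = (1/5, -7/5)
4. U is the midpoint of QX ⇒ U = (0, -1)
2·[QSJ] = -1, 2·[UVX] = -2/5
[QSJ]:[UVX] = -1:-2/5 = 5/2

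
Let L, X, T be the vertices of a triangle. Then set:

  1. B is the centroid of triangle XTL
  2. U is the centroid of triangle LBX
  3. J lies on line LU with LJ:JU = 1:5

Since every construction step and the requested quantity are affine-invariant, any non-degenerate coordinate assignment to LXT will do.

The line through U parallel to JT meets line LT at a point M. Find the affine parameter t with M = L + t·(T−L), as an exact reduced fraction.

t = 6

Set L = (0, 0), X = (1, 0), T = (0, 1); any affine frame gives the same invariant.
1. B is the centroid of triangle XTL ⇒ B = (1/3, 1/3)
2. U is the centroid of triangle LBX ⇒ U = (4/9, 1/9)
3. J lies on line LU with LJ:JU = 1:5 ⇒ J = (2/27, 1/54)
through U parallel to JT: direction (-2/27, 53/54); meets LT at M = (0, 6)
M = L + t·(T−L) with t = 6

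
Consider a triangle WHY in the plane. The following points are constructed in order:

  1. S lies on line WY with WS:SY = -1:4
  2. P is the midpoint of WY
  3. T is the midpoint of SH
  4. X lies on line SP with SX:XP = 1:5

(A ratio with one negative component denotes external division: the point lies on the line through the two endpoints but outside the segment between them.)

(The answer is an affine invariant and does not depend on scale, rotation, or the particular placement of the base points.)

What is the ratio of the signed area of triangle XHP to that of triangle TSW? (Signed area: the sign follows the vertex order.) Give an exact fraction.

Set W = (0, 0), H = (1, 0), Y = (0, 1); any affine frame gives the same invariant.
1. S lies on line WY with WS:SY = -1:4 ⇒ S = (0, -1/3)
2. P is the midpoint of WY ⇒ P = (0, 1/2)
3. T is the midpoint of SH ⇒ T = (1/2, -1/6)
4. X lies on line SP with SX:XP = 1:5 ⇒ X = (0, -7/36)
2·[XHP] = 25/36, 2·[TSW] = -1/6
[XHP]:[TSW] = 25/36:-1/6 = -25/6

[XHP]:[TSW] = -25/6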